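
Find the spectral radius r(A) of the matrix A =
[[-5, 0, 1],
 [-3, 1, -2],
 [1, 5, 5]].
r(A) ≈ 5.2852

The eigenvalues of A are the roots of its characteristic polynomial. With M = A (coefficients from the trace, the sum of principal 2x2 minors, and det A):
  p(λ) = det(λ I - M) = λ^3 - λ^2 - 16λ + 91.
No integer candidate from the rational root theorem (±divisors of 91) is a root, so the roots are irrational. The cubic discriminant is Δ = -180375 < 0, so there is one real root and a complex-conjugate pair. p(-6) = -65 and p(-5) = 21 have opposite signs, so a root lies in (-6, -5); Newton's method refines it to λ ≈ -5.2852. Dividing out (λ - (-5.2852)) leaves approximately λ^2 - 6.2852λ + 17.218. For λ^2 - 6.2852λ + 17.218 the discriminant is -29.3689. It is negative, so the remaining roots are the complex-conjugate pair λ ≈ 3.1426 ± 2.7097i. Their product equals the constant term, so |λ|^2 ≈ 17.218 and |λ| ≈ 4.1495.
Thus the eigenvalues (to 4 decimals) are -5.2852 (modulus 5.2852); 3.1426 ± 2.7097i (modulus 4.1495). The spectral radius is the largest modulus: r(A) ≈ 5.2852. (Cross-check: r(A) ≤ ||A||_2 ≈ 7.2772; equality holds whenever A is normal, though it can also hold for some non-normal A.)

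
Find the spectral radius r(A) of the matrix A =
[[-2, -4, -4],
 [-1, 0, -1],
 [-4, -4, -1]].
r(A) ≈ 6.718

The eigenvalues of A are the roots of its characteristic polynomial. With M = A (coefficients from the trace, the sum of principal 2x2 minors, and det A):
  p(λ) = det(λ I - M) = λ^3 + 3λ^2 - 22λ + 20.
No integer candidate from the rational root theorem (±divisors of 20) is a root, so the roots are irrational. The cubic discriminant is Δ = 10228 > 0, so there are three distinct real roots. p(-7) = -22 and p(-6) = 44 have opposite signs, so a root lies in (-7, -6); Newton's method refines it to λ ≈ -6.718. p(1) = 2 and p(2) = -4 have opposite signs, so a root lies in (1, 2); Newton's method refines it to λ ≈ 1.1671. p(2) = -4 and p(3) = 8 have opposite signs, so a root lies in (2, 3); Newton's method refines it to λ ≈ 2.5509. Check (Vieta): the three roots sum to -3, matching tr M = -3.
Thus the eigenvalues (to 4 decimals) are -6.718 (modulus 6.718); 1.1671 (modulus 1.1671); 2.5509 (modulus 2.5509). The spectral radius is the largest modulus: r(A) ≈ 6.718. (Cross-check: r(A) ≤ ||A||_2 ≈ 7.9704; equality holds whenever A is normal, though it can also hold for some non-normal A.)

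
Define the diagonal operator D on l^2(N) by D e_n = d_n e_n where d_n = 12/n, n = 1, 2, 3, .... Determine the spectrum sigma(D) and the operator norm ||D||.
sigma(D) = {12/n : n ≥ 1} ∪ {0}; ||D|| = 12

A bounded diagonal operator on l^2 with diagonal entries d_n has spectrum equal to the closure of {d_n : n ≥ 1}: every d_n is an eigenvalue (with eigenvector e_n), so {d_n} ⊂ sigma(D); the spectrum is closed, so its closure is too; and for lambda not in the closure, (D - lambda I) has bounded inverse (the diagonal entries 1/(d_n - lambda) are bounded). For our sequence d_n = 12/n, n = 1, 2, 3, ...:
  - {d_n} = {12/n : n ≥ 1}; the only limit point is 0
  - closure = {12/n : n ≥ 1} ∪ {0}
For the norm: a diagonal operator has ||D|| = sup_n |d_n|. Here d_n = 12/n is positive and decreasing, so sup_n |d_n| = d_1 = 12. So ||D|| = 12.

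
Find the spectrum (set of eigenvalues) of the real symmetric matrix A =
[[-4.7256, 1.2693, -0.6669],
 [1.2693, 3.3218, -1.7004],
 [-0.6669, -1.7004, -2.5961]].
sigma(A) ≈ {-5, -3, 4}

A is real symmetric, so its spectrum consists of real eigenvalues. Expanding the characteristic polynomial of the displayed matrix gives
  det(λ I - A) = p(λ) = λ^3 + (4)λ^2 + (-17)λ + (-60).
Solving p(λ) = 0 yields eigenvalues ≈ -5, -3, 4. (A is shown rounded to 4 decimals, so these recover the underlying integer eigenvalues to within that precision.)
Verification: the trace of A = -4 equals the sum of eigenvalues -4, and det(A) ≈ 59.9997 matches the eigenvalue product 60.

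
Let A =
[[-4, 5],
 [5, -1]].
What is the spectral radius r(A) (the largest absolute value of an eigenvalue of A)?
r(A) = (5 + sqrt(109))/2 ≈ 7.7202

The eigenvalues of A are the roots of its characteristic polynomial. With M = A (coefficients from the trace and determinant):
  p(λ) = det(λ I - M) = λ^2 + 5λ - 21.
For λ^2 + 5λ - 21 the discriminant is 109. It is nonnegative but not a perfect square, so the roots are real and irrational: λ = (-5 ± sqrt(109))/2 ≈ 2.7202, -7.7202.
Thus the eigenvalues (to 4 decimals) are 2.7202 (modulus 2.7202); -7.7202 (modulus 7.7202). The spectral radius is the largest modulus: r(A) = (5 + sqrt(109))/2 ≈ 7.7202. (Cross-check: r(A) ≤ ||A||_2 ≈ 7.7202; equality holds whenever A is normal, though it can also hold for some non-normal A.)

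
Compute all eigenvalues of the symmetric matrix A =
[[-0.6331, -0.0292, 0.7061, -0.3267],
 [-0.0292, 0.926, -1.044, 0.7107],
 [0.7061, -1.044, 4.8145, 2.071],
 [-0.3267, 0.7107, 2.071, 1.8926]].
sigma(A) ≈ {-1, 0, 2, 6}

A is real symmetric, so its spectrum consists of real eigenvalues. Expanding the characteristic polynomial of the displayed matrix gives
  det(λ I - A) = p(λ) = λ^4 + (-7)λ^3 + (4)λ^2 + (12)λ + (0).
Solving p(λ) = 0 yields eigenvalues ≈ -1, 0, 2, 6. (A is shown rounded to 4 decimals, so these recover the underlying integer eigenvalues to within that precision.)
Verification: the trace of A = 7 equals the sum of eigenvalues 7, and det(A) ≈ -0.0002 matches the eigenvalue product 0.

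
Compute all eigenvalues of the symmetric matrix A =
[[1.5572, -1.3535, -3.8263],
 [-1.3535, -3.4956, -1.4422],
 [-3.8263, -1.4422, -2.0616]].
sigma(A) ≈ {-6, -2, 4}

A is real symmetric, so its spectrum consists of real eigenvalues. Expanding the characteristic polynomial of the displayed matrix gives
  det(λ I - A) = p(λ) = λ^3 + (4)λ^2 + (-20)λ + (-48).
Solving p(λ) = 0 yields eigenvalues ≈ -6, -2, 4. (A is shown rounded to 4 decimals, so these recover the underlying integer eigenvalues to within that precision.)
Verification: the trace of A = -4 equals the sum of eigenvalues -4, and det(A) ≈ 47.9995 matches the eigenvalue product 48.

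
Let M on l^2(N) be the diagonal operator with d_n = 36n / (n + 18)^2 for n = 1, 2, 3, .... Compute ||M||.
||M|| = 1/2 (attained at n = 18)

For M diagonal, ||M|| = sup_n |d_n|. Treat f(x) = 36x / (x + 18)^2 for real x > 0. By the quotient rule, f'(x) = 36(18 - x)/(x + 18)^3, which is positive for x < 18 and negative for x > 18. So f has a unique maximum at x = 18, and since 18 is a positive integer, the supremum over n ≥ 1 is attained at n = 18: d_18 = 36·18/(18 + 18)^2 = 36·18/1296 = 1/2. Hence ||M|| = 1/2.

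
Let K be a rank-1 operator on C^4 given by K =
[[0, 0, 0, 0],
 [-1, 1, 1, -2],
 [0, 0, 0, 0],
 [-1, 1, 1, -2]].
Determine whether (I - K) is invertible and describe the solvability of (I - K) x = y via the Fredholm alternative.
(I - K) is invertible (det(I - K) = 2 ≠ 0), so for every y in C^4 the equation (I - K) x = y has a unique solution.

K has rank 1, so it is an outer product K = u v^T: every row of K is a multiple of one row vector. Reading off the entries, u = (0, -1, 0, -1) and v = (1, -1, -1, 2) (row i of K equals u_i·v^T). A rank-one matrix u v^T satisfies K u = u (v·u) and kills the (3)-dimensional subspace v^⊥, so its characteristic polynomial is lambda^3 (lambda - v·u) with v·u = tr K = -1. Hence the eigenvalues of I - K are 1 (multiplicity 3) and 1 - (-1) = 2, so det(I - K) = 2. (Direct check: I - K =
[[1, 0, 0, 0],
 [1, 0, -1, 2],
 [0, 0, 1, 0],
 [1, -1, -1, 3]]
has determinant 2.) The finite-dimensional Fredholm alternative says: either (I - K) is invertible, or ker(I - K) ≠ {0} and then range(I - K) = ker((I - K)^*)^⊥, with dim ker(I - K) = dim ker((I - K)^*). Since det(I - K) ≠ 0, 1 is not an eigenvalue of K and ker(I - K) = {0}, so we are in the first case: for every y there is a unique x = (I - K)^(-1) y. Explicitly, by the Sherman–Morrison formula, (I - u v^T)^(-1) = I + u v^T/(1 - v·u), i.e. (I - K)^(-1) = I + K/(2).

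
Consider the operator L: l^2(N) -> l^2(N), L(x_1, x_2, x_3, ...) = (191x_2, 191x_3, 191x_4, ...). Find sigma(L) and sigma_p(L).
sigma(L) = closed disk {z in C : |z| ≤ 191}; sigma_p(L) = open disk {z in C : |z| < 191}

Note L = 191·V where V is the unit left shift (V x)_k = x_{k+1}; so sigma(L) = 191·sigma(V) and ||L|| = 191||V||. ||L x||^2 = 36481sum_{k≥2} |x_k|^2 ≤ 36481||x||^2, with equality on {x : x_1 = 0}, so ||L|| = 191. For any lambda with |lambda| < 191, set r = lambda/191 (|r| < 1); the vector x = (1, r, r^2, ...) is in l^2 and satisfies L x = 191(r, r^2, ...) = lambda x, so lambda is an eigenvalue. On the boundary |lambda| = 191 the geometric series diverges, so no l^2 eigenvector exists, but these lambda lie in the approximate point spectrum. Hence sigma(L) is the closed disk of radius 191 and sigma_p(L) is the open disk.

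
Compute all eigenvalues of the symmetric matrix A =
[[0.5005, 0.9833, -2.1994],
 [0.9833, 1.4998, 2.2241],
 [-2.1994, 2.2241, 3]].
sigma(A) ≈ {-2, 2, 5}

A is real symmetric, so its spectrum consists of real eigenvalues. Expanding the characteristic polynomial of the displayed matrix gives
  det(λ I - A) = p(λ) = λ^3 + (-5)λ^2 + (-4)λ + (20).
Solving p(λ) = 0 yields eigenvalues ≈ -2, 2, 5. (A is shown rounded to 4 decimals, so these recover the underlying integer eigenvalues to within that precision.)
Verification: the trace of A = 5 equals the sum of eigenvalues 5, and det(A) ≈ -19.9995 matches the eigenvalue product -20.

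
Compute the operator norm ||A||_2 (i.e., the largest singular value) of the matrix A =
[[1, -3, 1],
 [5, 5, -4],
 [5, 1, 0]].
||A||_2 ≈ 9.1577 (= sqrt(largest eigenvalue of A^T A))

||A||_2 = sigma_max(A) = sqrt(lambda_max(A^T A)). Form the symmetric matrix M = A^T A =
[[51, 27, -19],
 [27, 35, -23],
 [-19, -23, 17]].
Its characteristic polynomial (trace, sum of principal 2x2 minors, determinant of M give the coefficients) is
  p(λ) = det(λ I - M) = λ^3 - 103λ^2 + 1628λ - 1936.
No integer candidate from the rational root theorem (±divisors of 1936) is a root, so the roots are irrational. The cubic discriminant is Δ = 8138798800 > 0, so there are three distinct real roots. p(1) = -410 and p(2) = 916 have opposite signs, so a root lies in (1, 2); Newton's method refines it to λ ≈ 1.2938. p(17) = 886 and p(18) = -172 have opposite signs, so a root lies in (17, 18); Newton's method refines it to λ ≈ 17.8437. p(83) = -4592 and p(84) = 752 have opposite signs, so a root lies in (83, 84); Newton's method refines it to λ ≈ 83.8626. Check (Vieta): the three roots sum to 103, matching tr M = 103.
So the eigenvalues of A^T A are ≈ 1.2938, 17.8437, 83.8626 (all ≥ 0, as they must be for A^T A). The largest is λ_max ≈ 83.8626, hence ||A||_2 = sqrt(λ_max) ≈ 9.1577.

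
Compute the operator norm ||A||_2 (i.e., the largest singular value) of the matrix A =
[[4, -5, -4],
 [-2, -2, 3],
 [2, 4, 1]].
||A||_2 ≈ 7.9964 (= sqrt(largest eigenvalue of A^T A))

||A||_2 = sigma_max(A) = sqrt(lambda_max(A^T A)). Form the symmetric matrix M = A^T A =
[[24, -8, -20],
 [-8, 45, 18],
 [-20, 18, 26]].
Its characteristic polynomial (trace, sum of principal 2x2 minors, determinant of M give the coefficients) is
  p(λ) = det(λ I - M) = λ^3 - 95λ^2 + 2086λ - 6400.
No integer candidate from the rational root theorem (±divisors of 6400) is a root, so the roots are irrational. The cubic discriminant is Δ = 2737764676 > 0, so there are three distinct real roots. p(3) = -970 and p(4) = 488 have opposite signs, so a root lies in (3, 4); Newton's method refines it to λ ≈ 3.6522. p(27) = 350 and p(28) = -520 have opposite signs, so a root lies in (27, 28); Newton's method refines it to λ ≈ 27.4058. p(63) = -1990 and p(64) = 128 have opposite signs, so a root lies in (63, 64); Newton's method refines it to λ ≈ 63.942. Check (Vieta): the three roots sum to 95, matching tr M = 95.
So the eigenvalues of A^T A are ≈ 3.6522, 27.4058, 63.942 (all ≥ 0, as they must be for A^T A). The largest is λ_max ≈ 63.942, hence ||A||_2 = sqrt(λ_max) ≈ 7.9964.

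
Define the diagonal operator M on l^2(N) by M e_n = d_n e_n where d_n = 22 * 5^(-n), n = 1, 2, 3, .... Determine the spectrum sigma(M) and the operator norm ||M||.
sigma(M) = {22 * 5^(-n) : n ≥ 1} ∪ {0}; ||M|| = 22/5

A bounded diagonal operator on l^2 with diagonal entries d_n has spectrum equal to the closure of {d_n : n ≥ 1}: every d_n is an eigenvalue (with eigenvector e_n), so {d_n} ⊂ sigma(M); the spectrum is closed, so its closure is too; and for lambda not in the closure, (M - lambda I) has bounded inverse (the diagonal entries 1/(d_n - lambda) are bounded). For our sequence d_n = 22 * 5^(-n), n = 1, 2, 3, ...:
  - {d_n} = {22 * 5^(-n) : n ≥ 1}; the only limit point is 0
  - closure = {22 * 5^(-n) : n ≥ 1} ∪ {0}
For the norm: a diagonal operator has ||M|| = sup_n |d_n|. Here d_n = 22 * 5^(-n) is positive and decreasing, so sup_n |d_n| = d_1 = 22/5. So ||M|| = 22/5.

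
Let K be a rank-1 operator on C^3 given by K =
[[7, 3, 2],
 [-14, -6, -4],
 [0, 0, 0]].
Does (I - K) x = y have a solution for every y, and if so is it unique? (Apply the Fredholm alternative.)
(I - K) is singular (det(I - K) = 0, i.e. 1 ∈ sigma(K)). (I - K) x = y is solvable iff y ⊥ ker((I - K)^*) = span{(7, 3, 2)}, i.e. iff 7y_1 + 3y_2 + 2y_3 = 0. When solvable, the solutions are x = y + c·(1, -2, 0), c arbitrary (ker(I - K) = span{(1, -2, 0)}, dimension 1).

K has rank 1, so it is an outer product K = u v^T: every row of K is a multiple of one row vector. Reading off the entries, u = (1, -2, 0) and v = (7, 3, 2) (row i of K equals u_i·v^T). A rank-one matrix u v^T satisfies K u = u (v·u) and kills the (2)-dimensional subspace v^⊥, so its characteristic polynomial is lambda^2 (lambda - v·u) with v·u = tr K = 1. Hence the eigenvalues of I - K are 1 (multiplicity 2) and 1 - (1) = 0, so det(I - K) = 0. (Direct check: I - K =
[[-6, -3, -2],
 [14, 7, 4],
 [0, 0, 1]]
has determinant 0.) So 1 is an eigenvalue of K and (I - K) is not invertible. The finite-dimensional Fredholm alternative says: either (I - K) is invertible, or ker(I - K) ≠ {0} and then range(I - K) = ker((I - K)^*)^⊥, with dim ker(I - K) = dim ker((I - K)^*). We are in the second case, so we need both kernels. Kernel of I - K: (I - K) u = u - u (v·u) = u - u = 0, so ker(I - K) = span{u} = span{(1, -2, 0)} (it is exactly 1-dimensional because rank(I - K) = 2). Kernel of the adjoint: K is real, so (I - K)^* = I - K^T = I - v u^T, and (I - v u^T) v = v - v (u·v) = 0; hence ker((I - K)^*) = span{v} = span{(7, 3, 2)}. Therefore (I - K) x = y is solvable iff <y, v> = 0, i.e. iff 7y_1 + 3y_2 + 2y_3 = 0. When this holds, K y = u (v·y) = 0, so (I - K) y = y and x = y is a particular solution; the full solution set is the line x = y + c·u = y + c·(1, -2, 0), c ∈ C.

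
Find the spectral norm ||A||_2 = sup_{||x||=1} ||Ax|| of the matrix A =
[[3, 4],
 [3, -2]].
||A||_2 = sqrt((38 + sqrt(148))/2) ≈ 5.0083 (= sqrt(largest eigenvalue of A^T A))

||A||_2 = sigma_max(A) = sqrt(lambda_max(A^T A)). Form the symmetric matrix M = A^T A =
[[18, 6],
 [6, 20]].
Its characteristic polynomial (trace, determinant of M give the coefficients) is
  p(λ) = det(λ I - M) = λ^2 - 38λ + 324.
For λ^2 - 38λ + 324 the discriminant is 148. It is nonnegative but not a perfect square, so the roots are real and irrational: λ = (38 ± sqrt(148))/2 ≈ 25.0828, 12.9172.
So the eigenvalues of A^T A are ≈ 12.9172, 25.0828 (all ≥ 0, as they must be for A^T A). The largest is λ_max = (38 + sqrt(148))/2 ≈ 25.0828, hence ||A||_2 = sqrt(λ_max) = sqrt((38 + sqrt(148))/2) ≈ 5.0083.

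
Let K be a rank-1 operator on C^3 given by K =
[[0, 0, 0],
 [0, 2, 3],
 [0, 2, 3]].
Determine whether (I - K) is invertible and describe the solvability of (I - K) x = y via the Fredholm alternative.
(I - K) is invertible (det(I - K) = -4 ≠ 0), so for every y in C^3 the equation (I - K) x = y has a unique solution.

K has rank 1, so it is an outer product K = u v^T: every row of K is a multiple of one row vector. Reading off the entries, u = (0, 1, 1) and v = (0, 2, 3) (row i of K equals u_i·v^T). A rank-one matrix u v^T satisfies K u = u (v·u) and kills the (2)-dimensional subspace v^⊥, so its characteristic polynomial is lambda^2 (lambda - v·u) with v·u = tr K = 5. Hence the eigenvalues of I - K are 1 (multiplicity 2) and 1 - (5) = -4, so det(I - K) = -4. (Direct check: I - K =
[[1, 0, 0],
 [0, -1, -3],
 [0, -2, -2]]
has determinant -4.) The finite-dimensional Fredholm alternative says: either (I - K) is invertible, or ker(I - K) ≠ {0} and then range(I - K) = ker((I - K)^*)^⊥, with dim ker(I - K) = dim ker((I - K)^*). Since det(I - K) ≠ 0, 1 is not an eigenvalue of K and ker(I - K) = {0}, so we are in the first case: for every y there is a unique x = (I - K)^(-1) y. Explicitly, by the Sherman–Morrison formula, (I - u v^T)^(-1) = I + u v^T/(1 - v·u), i.e. (I - K)^(-1) = I + K/(-4).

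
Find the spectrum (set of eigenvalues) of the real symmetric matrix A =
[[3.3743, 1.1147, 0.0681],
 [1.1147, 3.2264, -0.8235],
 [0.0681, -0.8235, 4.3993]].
sigma(A) ≈ {2, 4, 5}

A is real symmetric, so its spectrum consists of real eigenvalues. Expanding the characteristic polynomial of the displayed matrix gives
  det(λ I - A) = p(λ) = λ^3 + (-11)λ^2 + (38)λ + (-40).
Solving p(λ) = 0 yields eigenvalues ≈ 2, 4, 5. (A is shown rounded to 4 decimals, so these recover the underlying integer eigenvalues to within that precision.)
Verification: the trace of A = 11 equals the sum of eigenvalues 11, and det(A) ≈ 39.9998 matches the eigenvalue product 40.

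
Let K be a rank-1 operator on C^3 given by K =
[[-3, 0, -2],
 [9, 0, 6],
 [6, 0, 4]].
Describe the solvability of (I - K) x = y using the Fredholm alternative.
(I - K) is singular (det(I - K) = 0, i.e. 1 ∈ sigma(K)). (I - K) x = y is solvable iff y ⊥ ker((I - K)^*) = span{(-3, 0, -2)}, i.e. iff -3y_1 - 2y_3 = 0. When solvable, the solutions are x = y + c·(1, -3, -2), c arbitrary (ker(I - K) = span{(1, -3, -2)}, dimension 1).

K has rank 1, so it is an outer product K = u v^T: every row of K is a multiple of one row vector. Reading off the entries, u = (1, -3, -2) and v = (-3, 0, -2) (row i of K equals u_i·v^T). A rank-one matrix u v^T satisfies K u = u (v·u) and kills the (2)-dimensional subspace v^⊥, so its characteristic polynomial is lambda^2 (lambda - v·u) with v·u = tr K = 1. Hence the eigenvalues of I - K are 1 (multiplicity 2) and 1 - (1) = 0, so det(I - K) = 0. (Direct check: I - K =
[[4, 0, 2],
 [-9, 1, -6],
 [-6, 0, -3]]
has determinant 0.) So 1 is an eigenvalue of K and (I - K) is not invertible. The finite-dimensional Fredholm alternative says: either (I - K) is invertible, or ker(I - K) ≠ {0} and then range(I - K) = ker((I - K)^*)^⊥, with dim ker(I - K) = dim ker((I - K)^*). We are in the second case, so we need both kernels. Kernel of I - K: (I - K) u = u - u (v·u) = u - u = 0, so ker(I - K) = span{u} = span{(1, -3, -2)} (it is exactly 1-dimensional because rank(I - K) = 2). Kernel of the adjoint: K is real, so (I - K)^* = I - K^T = I - v u^T, and (I - v u^T) v = v - v (u·v) = 0; hence ker((I - K)^*) = span{v} = span{(-3, 0, -2)}. Therefore (I - K) x = y is solvable iff <y, v> = 0, i.e. iff -3y_1 - 2y_3 = 0. When this holds, K y = u (v·y) = 0, so (I - K) y = y and x = y is a particular solution; the full solution set is the line x = y + c·u = y + c·(1, -3, -2), c ∈ C.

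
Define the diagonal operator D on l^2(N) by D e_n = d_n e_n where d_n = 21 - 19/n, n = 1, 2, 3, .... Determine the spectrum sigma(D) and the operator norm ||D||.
sigma(D) = {21 - 19/n : n ≥ 1} ∪ {21}; ||D|| = 21

A bounded diagonal operator on l^2 with diagonal entries d_n has spectrum equal to the closure of {d_n : n ≥ 1}: every d_n is an eigenvalue (with eigenvector e_n), so {d_n} ⊂ sigma(D); the spectrum is closed, so its closure is too; and for lambda not in the closure, (D - lambda I) has bounded inverse (the diagonal entries 1/(d_n - lambda) are bounded). For our sequence d_n = 21 - 19/n, n = 1, 2, 3, ...:
  - {d_n} = {21 - 19/n : n ≥ 1}; the only limit point is 21
  - closure = {21 - 19/n : n ≥ 1} ∪ {21}
For the norm: a diagonal operator has ||D|| = sup_n |d_n|. Here d_n = 21 - 19/n increases monotonically from d_1 = 2 toward 21, with all terms in [2, 21); so sup_n |d_n| = 21 (the supremum is the limit, not attained). So ||D|| = 21.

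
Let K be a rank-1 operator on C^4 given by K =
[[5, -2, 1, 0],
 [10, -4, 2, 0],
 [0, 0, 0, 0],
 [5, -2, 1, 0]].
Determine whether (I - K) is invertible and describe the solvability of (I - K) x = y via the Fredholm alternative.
(I - K) is singular (det(I - K) = 0, i.e. 1 ∈ sigma(K)). (I - K) x = y is solvable iff y ⊥ ker((I - K)^*) = span{(5, -2, 1, 0)}, i.e. iff 5y_1 - 2y_2 + y_3 = 0. When solvable, the solutions are x = y + c·(1, 2, 0, 1), c arbitrary (ker(I - K) = span{(1, 2, 0, 1)}, dimension 1).

K has rank 1, so it is an outer product K = u v^T: every row of K is a multiple of one row vector. Reading off the entries, u = (1, 2, 0, 1) and v = (5, -2, 1, 0) (row i of K equals u_i·v^T). A rank-one matrix u v^T satisfies K u = u (v·u) and kills the (3)-dimensional subspace v^⊥, so its characteristic polynomial is lambda^3 (lambda - v·u) with v·u = tr K = 1. Hence the eigenvalues of I - K are 1 (multiplicity 3) and 1 - (1) = 0, so det(I - K) = 0. (Direct check: I - K =
[[-4, 2, -1, 0],
 [-10, 5, -2, 0],
 [0, 0, 1, 0],
 [-5, 2, -1, 1]]
has determinant 0.) So 1 is an eigenvalue of K and (I - K) is not invertible. The finite-dimensional Fredholm alternative says: either (I - K) is invertible, or ker(I - K) ≠ {0} and then range(I - K) = ker((I - K)^*)^⊥, with dim ker(I - K) = dim ker((I - K)^*). We are in the second case, so we need both kernels. Kernel of I - K: (I - K) u = u - u (v·u) = u - u = 0, so ker(I - K) = span{u} = span{(1, 2, 0, 1)} (it is exactly 1-dimensional because rank(I - K) = 3). Kernel of the adjoint: K is real, so (I - K)^* = I - K^T = I - v u^T, and (I - v u^T) v = v - v (u·v) = 0; hence ker((I - K)^*) = span{v} = span{(5, -2, 1, 0)}. Therefore (I - K) x = y is solvable iff <y, v> = 0, i.e. iff 5y_1 - 2y_2 + y_3 = 0. When this holds, K y = u (v·y) = 0, so (I - K) y = y and x = y is a particular solution; the full solution set is the line x = y + c·u = y + c·(1, 2, 0, 1), c ∈ C.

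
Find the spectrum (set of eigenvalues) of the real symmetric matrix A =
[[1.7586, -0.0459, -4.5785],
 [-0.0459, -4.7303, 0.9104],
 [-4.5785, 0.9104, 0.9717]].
sigma(A) ≈ {-5, -3, 6}

A is real symmetric, so its spectrum consists of real eigenvalues. Expanding the characteristic polynomial of the displayed matrix gives
  det(λ I - A) = p(λ) = λ^3 + (2)λ^2 + (-33)λ + (-90).
Solving p(λ) = 0 yields eigenvalues ≈ -5, -3, 6. (A is shown rounded to 4 decimals, so these recover the underlying integer eigenvalues to within that precision.)
Verification: the trace of A = -2 equals the sum of eigenvalues -2, and det(A) ≈ 89.9994 matches the eigenvalue product 90.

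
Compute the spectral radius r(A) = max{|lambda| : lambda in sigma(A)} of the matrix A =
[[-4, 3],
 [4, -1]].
r(A) = (5 + sqrt(57))/2 ≈ 6.2749

The eigenvalues of A are the roots of its characteristic polynomial. With M = A (coefficients from the trace and determinant):
  p(λ) = det(λ I - M) = λ^2 + 5λ - 8.
For λ^2 + 5λ - 8 the discriminant is 57. It is nonnegative but not a perfect square, so the roots are real and irrational: λ = (-5 ± sqrt(57))/2 ≈ 1.2749, -6.2749.
Thus the eigenvalues (to 4 decimals) are 1.2749 (modulus 1.2749); -6.2749 (modulus 6.2749). The spectral radius is the largest modulus: r(A) = (5 + sqrt(57))/2 ≈ 6.2749. (Cross-check: r(A) ≤ ||A||_2 ≈ 6.3574; equality holds whenever A is normal, though it can also hold for some non-normal A.)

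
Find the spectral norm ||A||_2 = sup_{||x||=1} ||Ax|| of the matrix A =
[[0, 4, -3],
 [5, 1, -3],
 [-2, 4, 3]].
||A||_2 ≈ 7.0017 (= sqrt(largest eigenvalue of A^T A))

||A||_2 = sigma_max(A) = sqrt(lambda_max(A^T A)). Form the symmetric matrix M = A^T A =
[[29, -3, -21],
 [-3, 33, -3],
 [-21, -3, 27]].
Its characteristic polynomial (trace, sum of principal 2x2 minors, determinant of M give the coefficients) is
  p(λ) = det(λ I - M) = λ^3 - 89λ^2 + 2172λ - 10404.
No integer candidate from the rational root theorem (±divisors of 10404) is a root, so the roots are irrational. The cubic discriminant is Δ = 322232112 > 0, so there are three distinct real roots. p(6) = -360 and p(7) = 782 have opposite signs, so a root lies in (6, 7); Newton's method refines it to λ ≈ 6.3024. p(33) = 288 and p(34) = -136 have opposite signs, so a root lies in (33, 34); Newton's method refines it to λ ≈ 33.6732. p(49) = -16 and p(50) = 696 have opposite signs, so a root lies in (49, 50); Newton's method refines it to λ ≈ 49.0244. Check (Vieta): the three roots sum to 89, matching tr M = 89.
So the eigenvalues of A^T A are ≈ 6.3024, 33.6732, 49.0244 (all ≥ 0, as they must be for A^T A). The largest is λ_max ≈ 49.0244, hence ||A||_2 = sqrt(λ_max) ≈ 7.0017.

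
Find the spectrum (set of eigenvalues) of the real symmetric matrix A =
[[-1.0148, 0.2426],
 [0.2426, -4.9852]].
sigma(A) ≈ {-5, -1}

A is real symmetric, so its spectrum consists of real eigenvalues. Expanding the characteristic polynomial of the displayed matrix gives
  det(λ I - A) = p(λ) = λ^2 + (6)λ + (5).
Solving p(λ) = 0 yields eigenvalues ≈ -5, -1. (A is shown rounded to 4 decimals, so these recover the underlying integer eigenvalues to within that precision.)
Verification: the trace of A = -6 equals the sum of eigenvalues -6, and det(A) ≈ 5.0001 matches the eigenvalue product 5.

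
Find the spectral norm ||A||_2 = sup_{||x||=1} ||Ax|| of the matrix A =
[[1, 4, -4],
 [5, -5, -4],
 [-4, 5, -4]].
||A||_2 ≈ 9.9036 (= sqrt(largest eigenvalue of A^T A))

||A||_2 = sigma_max(A) = sqrt(lambda_max(A^T A)). Form the symmetric matrix M = A^T A =
[[42, -41, -8],
 [-41, 66, -16],
 [-8, -16, 48]].
Its characteristic polynomial (trace, sum of principal 2x2 minors, determinant of M give the coefficients) is
  p(λ) = det(λ I - M) = λ^3 - 156λ^2 + 5955λ - 26896.
No integer candidate from the rational root theorem (±divisors of 26896) is a root, so the roots are irrational. The cubic discriminant is Δ = 40078355364 > 0, so there are three distinct real roots. p(5) = -896 and p(6) = 3434 have opposite signs, so a root lies in (5, 6); Newton's method refines it to λ ≈ 5.2017. p(52) = 1548 and p(53) = -608 have opposite signs, so a root lies in (52, 53); Newton's method refines it to λ ≈ 52.7178. p(98) = -338 and p(99) = 3992 have opposite signs, so a root lies in (98, 99); Newton's method refines it to λ ≈ 98.0804. Check (Vieta): the three roots sum to 156, matching tr M = 156.
So the eigenvalues of A^T A are ≈ 5.2017, 52.7178, 98.0804 (all ≥ 0, as they must be for A^T A). The largest is λ_max ≈ 98.0804, hence ||A||_2 = sqrt(λ_max) ≈ 9.9036.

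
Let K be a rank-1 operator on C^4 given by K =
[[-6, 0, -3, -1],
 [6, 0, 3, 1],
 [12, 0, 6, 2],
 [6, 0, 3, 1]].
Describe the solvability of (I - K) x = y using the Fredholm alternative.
(I - K) is singular (det(I - K) = 0, i.e. 1 ∈ sigma(K)). (I - K) x = y is solvable iff y ⊥ ker((I - K)^*) = span{(-6, 0, -3, -1)}, i.e. iff -6y_1 - 3y_3 - y_4 = 0. When solvable, the solutions are x = y + c·(1, -1, -2, -1), c arbitrary (ker(I - K) = span{(1, -1, -2, -1)}, dimension 1).

K has rank 1, so it is an outer product K = u v^T: every row of K is a multiple of one row vector. Reading off the entries, u = (1, -1, -2, -1) and v = (-6, 0, -3, -1) (row i of K equals u_i·v^T). A rank-one matrix u v^T satisfies K u = u (v·u) and kills the (3)-dimensional subspace v^⊥, so its characteristic polynomial is lambda^3 (lambda - v·u) with v·u = tr K = 1. Hence the eigenvalues of I - K are 1 (multiplicity 3) and 1 - (1) = 0, so det(I - K) = 0. (Direct check: I - K =
[[7, 0, 3, 1],
 [-6, 1, -3, -1],
 [-12, 0, -5, -2],
 [-6, 0, -3, 0]]
has determinant 0.) So 1 is an eigenvalue of K and (I - K) is not invertible. The finite-dimensional Fredholm alternative says: either (I - K) is invertible, or ker(I - K) ≠ {0} and then range(I - K) = ker((I - K)^*)^⊥, with dim ker(I - K) = dim ker((I - K)^*). We are in the second case, so we need both kernels. Kernel of I - K: (I - K) u = u - u (v·u) = u - u = 0, so ker(I - K) = span{u} = span{(1, -1, -2, -1)} (it is exactly 1-dimensional because rank(I - K) = 3). Kernel of the adjoint: K is real, so (I - K)^* = I - K^T = I - v u^T, and (I - v u^T) v = v - v (u·v) = 0; hence ker((I - K)^*) = span{v} = span{(-6, 0, -3, -1)}. Therefore (I - K) x = y is solvable iff <y, v> = 0, i.e. iff -6y_1 - 3y_3 - y_4 = 0. When this holds, K y = u (v·y) = 0, so (I - K) y = y and x = y is a particular solution; the full solution set is the line x = y + c·u = y + c·(1, -1, -2, -1), c ∈ C.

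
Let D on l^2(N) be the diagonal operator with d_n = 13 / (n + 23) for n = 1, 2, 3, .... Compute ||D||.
||D|| = 13/24 (attained at n = 1)

For D diagonal, ||D|| = sup_n |d_n| = sup_n 13/(n + 23). This is positive and strictly decreasing in n, so the supremum is attained at n = 1: d_1 = 13/(1 + 23) = 13/24. Hence ||D|| = 13/24.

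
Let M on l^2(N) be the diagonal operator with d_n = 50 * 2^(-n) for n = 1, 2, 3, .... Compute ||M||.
||M|| = 25 (attained at n = 1)

For M diagonal, ||M|| = sup_n |d_n|. The sequence d_n = 50 * 2^(-n) is positive and strictly decreasing (ratio 2^(-1) < 1), so the supremum is d_1 = 50/2 = 25. Hence ||M|| = 25.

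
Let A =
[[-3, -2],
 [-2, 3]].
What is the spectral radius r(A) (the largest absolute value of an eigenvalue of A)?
r(A) = sqrt(52)/2 ≈ 3.6056

The eigenvalues of A are the roots of its characteristic polynomial. With M = A (coefficients from the trace and determinant):
  p(λ) = det(λ I - M) = λ^2 - 13.
For λ^2 - 13 the discriminant is 52. It is nonnegative but not a perfect square, so the roots are real and irrational: λ = ± sqrt(52)/2 ≈ 3.6056, -3.6056.
Thus the eigenvalues (to 4 decimals) are 3.6056 (modulus 3.6056); -3.6056 (modulus 3.6056). The spectral radius is the largest modulus: r(A) = sqrt(52)/2 ≈ 3.6056. (Cross-check: r(A) ≤ ||A||_2 ≈ 3.6056; equality holds whenever A is normal, though it can also hold for some non-normal A.)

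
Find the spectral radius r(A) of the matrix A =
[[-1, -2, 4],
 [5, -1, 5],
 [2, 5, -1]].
r(A) ≈ 5.0234

The eigenvalues of A are the roots of its characteristic polynomial. With M = A (coefficients from the trace, the sum of principal 2x2 minors, and det A):
  p(λ) = det(λ I - M) = λ^3 + 3λ^2 - 20λ - 102.
No integer candidate from the rational root theorem (±divisors of 102) is a root, so the roots are irrational. The cubic discriminant is Δ = -124132 < 0, so there is one real root and a complex-conjugate pair. p(5) = -2 and p(6) = 102 have opposite signs, so a root lies in (5, 6); Newton's method refines it to λ ≈ 5.0234. Dividing out (λ - (5.0234)) leaves approximately λ^2 + 8.0234λ + 20.3049. For λ^2 + 8.0234λ + 20.3049 the discriminant is -16.8445. It is negative, so the remaining roots are the complex-conjugate pair λ ≈ -4.0117 ± 2.0521i. Their product equals the constant term, so |λ|^2 ≈ 20.3049 and |λ| ≈ 4.5061.
Thus the eigenvalues (to 4 decimals) are 5.0234 (modulus 5.0234); -4.0117 ± 2.0521i (modulus 4.5061). The spectral radius is the largest modulus: r(A) ≈ 5.0234. (Cross-check: r(A) ≤ ||A||_2 ≈ 7.7684; equality holds whenever A is normal, though it can also hold for some non-normal A.)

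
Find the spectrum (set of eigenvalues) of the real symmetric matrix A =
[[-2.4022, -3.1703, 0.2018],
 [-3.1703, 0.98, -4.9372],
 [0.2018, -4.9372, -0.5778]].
sigma(A) ≈ {-6, -2, 6}

A is real symmetric, so its spectrum consists of real eigenvalues. Expanding the characteristic polynomial of the displayed matrix gives
  det(λ I - A) = p(λ) = λ^3 + (2)λ^2 + (-36)λ + (-72).
Solving p(λ) = 0 yields eigenvalues ≈ -6, -2, 6. (A is shown rounded to 4 decimals, so these recover the underlying integer eigenvalues to within that precision.)
Verification: the trace of A = -2 equals the sum of eigenvalues -2, and det(A) ≈ 72.0009 matches the eigenvalue product 72.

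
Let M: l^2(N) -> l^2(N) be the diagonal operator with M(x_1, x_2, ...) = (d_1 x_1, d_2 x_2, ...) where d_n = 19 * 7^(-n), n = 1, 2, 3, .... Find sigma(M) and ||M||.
sigma(M) = {19 * 7^(-n) : n ≥ 1} ∪ {0}; ||M|| = 19/7

A bounded diagonal operator on l^2 with diagonal entries d_n has spectrum equal to the closure of {d_n : n ≥ 1}: every d_n is an eigenvalue (with eigenvector e_n), so {d_n} ⊂ sigma(M); the spectrum is closed, so its closure is too; and for lambda not in the closure, (M - lambda I) has bounded inverse (the diagonal entries 1/(d_n - lambda) are bounded). For our sequence d_n = 19 * 7^(-n), n = 1, 2, 3, ...:
  - {d_n} = {19 * 7^(-n) : n ≥ 1}; the only limit point is 0
  - closure = {19 * 7^(-n) : n ≥ 1} ∪ {0}
For the norm: a diagonal operator has ||M|| = sup_n |d_n|. Here d_n = 19 * 7^(-n) is positive and decreasing, so sup_n |d_n| = d_1 = 19/7. So ||M|| = 19/7.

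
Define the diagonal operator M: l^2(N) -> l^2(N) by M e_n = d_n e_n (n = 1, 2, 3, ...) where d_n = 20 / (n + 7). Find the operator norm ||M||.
||M|| = 5/2 (attained at n = 1)

For M diagonal, ||M|| = sup_n |d_n| = sup_n 20/(n + 7). This is positive and strictly decreasing in n, so the supremum is attained at n = 1: d_1 = 20/(1 + 7) = 5/2. Hence ||M|| = 5/2.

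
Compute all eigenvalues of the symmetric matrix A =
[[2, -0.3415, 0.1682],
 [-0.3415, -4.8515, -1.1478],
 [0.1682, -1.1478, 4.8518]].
sigma(A) ≈ {-5, 2, 5}

A is real symmetric, so its spectrum consists of real eigenvalues. Expanding the characteristic polynomial of the displayed matrix gives
  det(λ I - A) = p(λ) = λ^3 + (-2)λ^2 + (-25)λ + (50.0012).
Solving p(λ) = 0 yields eigenvalues ≈ -5, 2, 5. (A is shown rounded to 4 decimals, so these recover the underlying integer eigenvalues to within that precision.)
Verification: the trace of A = 2 equals the sum of eigenvalues 2, and det(A) ≈ -50.0012 matches the eigenvalue product -50.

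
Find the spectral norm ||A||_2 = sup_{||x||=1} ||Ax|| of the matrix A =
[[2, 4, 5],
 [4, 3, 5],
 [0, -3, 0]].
||A||_2 ≈ 9.7524 (= sqrt(largest eigenvalue of A^T A))

||A||_2 = sigma_max(A) = sqrt(lambda_max(A^T A)). Form the symmetric matrix M = A^T A =
[[20, 20, 30],
 [20, 34, 35],
 [30, 35, 50]].
Its characteristic polynomial (trace, sum of principal 2x2 minors, determinant of M give the coefficients) is
  p(λ) = det(λ I - M) = λ^3 - 104λ^2 + 855λ - 900.
No integer candidate from the rational root theorem (±divisors of 900) is a root, so the roots are irrational. The cubic discriminant is Δ = 2775784500 > 0, so there are three distinct real roots. p(1) = -148 and p(2) = 402 have opposite signs, so a root lies in (1, 2); Newton's method refines it to λ ≈ 1.2364. p(7) = 332 and p(8) = -204 have opposite signs, so a root lies in (7, 8); Newton's method refines it to λ ≈ 7.6538. p(95) = -900 and p(96) = 7452 have opposite signs, so a root lies in (95, 96); Newton's method refines it to λ ≈ 95.1099. Check (Vieta): the three roots sum to 104, matching tr M = 104.
So the eigenvalues of A^T A are ≈ 1.2364, 7.6538, 95.1099 (all ≥ 0, as they must be for A^T A). The largest is λ_max ≈ 95.1099, hence ||A||_2 = sqrt(λ_max) ≈ 9.7524.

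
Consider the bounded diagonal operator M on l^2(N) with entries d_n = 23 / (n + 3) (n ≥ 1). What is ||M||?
||M|| = 23/4 (attained at n = 1)

For M diagonal, ||M|| = sup_n |d_n| = sup_n 23/(n + 3). This is positive and strictly decreasing in n, so the supremum is attained at n = 1: d_1 = 23/(1 + 3) = 23/4. Hence ||M|| = 23/4.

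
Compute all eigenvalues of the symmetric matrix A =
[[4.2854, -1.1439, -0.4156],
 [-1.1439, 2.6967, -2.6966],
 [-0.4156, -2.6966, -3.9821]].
sigma(A) ≈ {-5, 3, 5}

A is real symmetric, so its spectrum consists of real eigenvalues. Expanding the characteristic polynomial of the displayed matrix gives
  det(λ I - A) = p(λ) = λ^3 + (-3)λ^2 + (-25)λ + (75).
Solving p(λ) = 0 yields eigenvalues ≈ -5, 3, 5. (A is shown rounded to 4 decimals, so these recover the underlying integer eigenvalues to within that precision.)
Verification: the trace of A = 3 equals the sum of eigenvalues 3, and det(A) ≈ -75.0000 matches the eigenvalue product -75.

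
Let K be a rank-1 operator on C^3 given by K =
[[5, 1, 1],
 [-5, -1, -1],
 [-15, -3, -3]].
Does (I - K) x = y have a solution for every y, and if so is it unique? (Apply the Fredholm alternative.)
(I - K) is singular (det(I - K) = 0, i.e. 1 ∈ sigma(K)). (I - K) x = y is solvable iff y ⊥ ker((I - K)^*) = span{(5, 1, 1)}, i.e. iff 5y_1 + y_2 + y_3 = 0. When solvable, the solutions are x = y + c·(1, -1, -3), c arbitrary (ker(I - K) = span{(1, -1, -3)}, dimension 1).

K has rank 1, so it is an outer product K = u v^T: every row of K is a multiple of one row vector. Reading off the entries, u = (1, -1, -3) and v = (5, 1, 1) (row i of K equals u_i·v^T). A rank-one matrix u v^T satisfies K u = u (v·u) and kills the (2)-dimensional subspace v^⊥, so its characteristic polynomial is lambda^2 (lambda - v·u) with v·u = tr K = 1. Hence the eigenvalues of I - K are 1 (multiplicity 2) and 1 - (1) = 0, so det(I - K) = 0. (Direct check: I - K =
[[-4, -1, -1],
 [5, 2, 1],
 [15, 3, 4]]
has determinant 0.) So 1 is an eigenvalue of K and (I - K) is not invertible. The finite-dimensional Fredholm alternative says: either (I - K) is invertible, or ker(I - K) ≠ {0} and then range(I - K) = ker((I - K)^*)^⊥, with dim ker(I - K) = dim ker((I - K)^*). We are in the second case, so we need both kernels. Kernel of I - K: (I - K) u = u - u (v·u) = u - u = 0, so ker(I - K) = span{u} = span{(1, -1, -3)} (it is exactly 1-dimensional because rank(I - K) = 2). Kernel of the adjoint: K is real, so (I - K)^* = I - K^T = I - v u^T, and (I - v u^T) v = v - v (u·v) = 0; hence ker((I - K)^*) = span{v} = span{(5, 1, 1)}. Therefore (I - K) x = y is solvable iff <y, v> = 0, i.e. iff 5y_1 + y_2 + y_3 = 0. When this holds, K y = u (v·y) = 0, so (I - K) y = y and x = y is a particular solution; the full solution set is the line x = y + c·u = y + c·(1, -1, -3), c ∈ C.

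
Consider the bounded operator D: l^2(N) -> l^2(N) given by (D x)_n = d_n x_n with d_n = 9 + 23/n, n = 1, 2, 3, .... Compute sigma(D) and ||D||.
sigma(D) = {9 + 23/n : n ≥ 1} ∪ {9}; ||D|| = 32

A bounded diagonal operator on l^2 with diagonal entries d_n has spectrum equal to the closure of {d_n : n ≥ 1}: every d_n is an eigenvalue (with eigenvector e_n), so {d_n} ⊂ sigma(D); the spectrum is closed, so its closure is too; and for lambda not in the closure, (D - lambda I) has bounded inverse (the diagonal entries 1/(d_n - lambda) are bounded). For our sequence d_n = 9 + 23/n, n = 1, 2, 3, ...:
  - {d_n} = {9 + 23/n : n ≥ 1}; the only limit point is 9
  - closure = {9 + 23/n : n ≥ 1} ∪ {9}
For the norm: a diagonal operator has ||D|| = sup_n |d_n|. Here d_n = 9 + 23/n is positive and decreasing, so sup_n |d_n| = d_1 = 9 + 23 = 32. So ||D|| = 32.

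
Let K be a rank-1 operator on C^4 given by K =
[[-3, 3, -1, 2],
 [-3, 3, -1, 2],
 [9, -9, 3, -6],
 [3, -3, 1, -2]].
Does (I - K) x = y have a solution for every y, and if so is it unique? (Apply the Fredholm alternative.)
(I - K) is singular (det(I - K) = 0, i.e. 1 ∈ sigma(K)). (I - K) x = y is solvable iff y ⊥ ker((I - K)^*) = span{(-3, 3, -1, 2)}, i.e. iff -3y_1 + 3y_2 - y_3 + 2y_4 = 0. When solvable, the solutions are x = y + c·(1, 1, -3, -1), c arbitrary (ker(I - K) = span{(1, 1, -3, -1)}, dimension 1).

K has rank 1, so it is an outer product K = u v^T: every row of K is a multiple of one row vector. Reading off the entries, u = (1, 1, -3, -1) and v = (-3, 3, -1, 2) (row i of K equals u_i·v^T). A rank-one matrix u v^T satisfies K u = u (v·u) and kills the (3)-dimensional subspace v^⊥, so its characteristic polynomial is lambda^3 (lambda - v·u) with v·u = tr K = 1. Hence the eigenvalues of I - K are 1 (multiplicity 3) and 1 - (1) = 0, so det(I - K) = 0. (Direct check: I - K =
[[4, -3, 1, -2],
 [3, -2, 1, -2],
 [-9, 9, -2, 6],
 [-3, 3, -1, 3]]
has determinant 0.) So 1 is an eigenvalue of K and (I - K) is not invertible. The finite-dimensional Fredholm alternative says: either (I - K) is invertible, or ker(I - K) ≠ {0} and then range(I - K) = ker((I - K)^*)^⊥, with dim ker(I - K) = dim ker((I - K)^*). We are in the second case, so we need both kernels. Kernel of I - K: (I - K) u = u - u (v·u) = u - u = 0, so ker(I - K) = span{u} = span{(1, 1, -3, -1)} (it is exactly 1-dimensional because rank(I - K) = 3). Kernel of the adjoint: K is real, so (I - K)^* = I - K^T = I - v u^T, and (I - v u^T) v = v - v (u·v) = 0; hence ker((I - K)^*) = span{v} = span{(-3, 3, -1, 2)}. Therefore (I - K) x = y is solvable iff <y, v> = 0, i.e. iff -3y_1 + 3y_2 - y_3 + 2y_4 = 0. When this holds, K y = u (v·y) = 0, so (I - K) y = y and x = y is a particular solution; the full solution set is the line x = y + c·u = y + c·(1, 1, -3, -1), c ∈ C.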